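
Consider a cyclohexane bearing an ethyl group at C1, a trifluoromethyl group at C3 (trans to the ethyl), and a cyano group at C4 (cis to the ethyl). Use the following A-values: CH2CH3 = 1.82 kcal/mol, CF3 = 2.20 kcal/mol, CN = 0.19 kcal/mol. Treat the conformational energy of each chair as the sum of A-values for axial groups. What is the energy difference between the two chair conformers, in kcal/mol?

0.57 kcal/mol

Chair I (ethyl axial, trifluoromethyl equatorial, cyano equatorial): E = 1.82 kcal/mol.
Chair II (ethyl equatorial, trifluoromethyl axial, cyano axial): E = 2.39 kcal/mol.
ΔE = 2.39 − 1.82 = 0.57 kcal/mol; chair I is more stable.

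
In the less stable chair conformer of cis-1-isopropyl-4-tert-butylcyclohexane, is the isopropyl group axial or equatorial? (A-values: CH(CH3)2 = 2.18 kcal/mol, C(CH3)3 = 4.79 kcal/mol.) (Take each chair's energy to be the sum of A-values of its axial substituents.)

C1 and C4 have opposite parity, so for the cis isomer the two substituents are one axial and one equatorial in each chair.
Chair I (isopropyl axial, tert-butyl equatorial): E = 2.18 kcal/mol.
Chair II (isopropyl equatorial, tert-butyl axial): E = 4.79 kcal/mol.
Chair II is the less stable (higher-energy) conformer, and in that chair the isopropyl group is equatorial.

equatorial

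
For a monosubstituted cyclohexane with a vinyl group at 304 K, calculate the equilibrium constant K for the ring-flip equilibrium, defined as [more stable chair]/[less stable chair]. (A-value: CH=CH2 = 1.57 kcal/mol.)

One chair has the vinyl group axial (E = 1.57 kcal/mol) and the other has it equatorial (E = 0).
ΔG = 1.57 kcal/mol between the two chairs.
K = exp(ΔG/RT) with R = 1.987×10⁻³ kcal mol⁻¹ K⁻¹ and T = 304 K gives K ≈ 13.5.

K ≈ 13.5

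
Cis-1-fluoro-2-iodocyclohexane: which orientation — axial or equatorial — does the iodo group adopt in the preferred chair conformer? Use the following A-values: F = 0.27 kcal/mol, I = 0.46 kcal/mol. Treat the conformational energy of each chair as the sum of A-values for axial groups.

C1 and C2 have opposite parity, so for the cis isomer the two substituents are one axial and one equatorial in each chair.
Chair I (fluoro axial, iodo equatorial): E = 0.27 kcal/mol.
Chair II (fluoro equatorial, iodo axial): E = 0.46 kcal/mol.
Chair I is the more stable (lower-energy) conformer, and in that chair the iodo group is equatorial.

equatorial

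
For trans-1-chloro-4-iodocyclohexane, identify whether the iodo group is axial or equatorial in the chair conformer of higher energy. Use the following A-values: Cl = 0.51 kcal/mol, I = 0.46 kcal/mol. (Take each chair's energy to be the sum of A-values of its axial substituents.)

C1 and C4 have opposite parity, so for the trans isomer the two substituents are e,e in one chair and a,a in the other.
Chair I (chloro axial, iodo axial): E = 0.97 kcal/mol.
Chair II (chloro equatorial, iodo equatorial): E = 0.00 kcal/mol.
Chair I is the less stable (higher-energy) conformer, and in that chair the iodo group is axial.

axial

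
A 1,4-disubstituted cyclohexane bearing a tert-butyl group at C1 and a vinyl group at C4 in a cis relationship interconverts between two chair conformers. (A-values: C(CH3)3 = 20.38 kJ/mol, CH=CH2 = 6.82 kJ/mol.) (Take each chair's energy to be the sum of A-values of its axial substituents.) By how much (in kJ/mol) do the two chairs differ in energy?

C1 and C4 have opposite parity, so for the cis isomer the two substituents are one axial and one equatorial in each chair.
Chair I (tert-butyl axial, vinyl equatorial): E = 20.38 kJ/mol.
Chair II (tert-butyl equatorial, vinyl axial): E = 6.82 kJ/mol.
ΔE = 20.38 − 6.82 = 13.56 kJ/mol; chair II is more stable.

13.56 kJ/mol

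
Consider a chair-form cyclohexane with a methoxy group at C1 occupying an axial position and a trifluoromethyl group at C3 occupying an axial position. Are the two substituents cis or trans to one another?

C1 and C3 have the same parity, so their axial bonds point in the same direction.
With same-parity carbons, two substituents on the same face are both axial or both equatorial; opposite faces give one of each.
Here the groups are axial/axial → same face → cis.

cis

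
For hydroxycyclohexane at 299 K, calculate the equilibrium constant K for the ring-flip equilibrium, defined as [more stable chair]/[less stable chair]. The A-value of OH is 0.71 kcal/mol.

One chair has the hydroxyl group axial (E = 0.71 kcal/mol) and the other has it equatorial (E = 0).
ΔG = 0.71 kcal/mol between the two chairs.
K = exp(ΔG/RT) with R = 1.987×10⁻³ kcal mol⁻¹ K⁻¹ and T = 299 K gives K ≈ 3.3.

K ≈ 3.30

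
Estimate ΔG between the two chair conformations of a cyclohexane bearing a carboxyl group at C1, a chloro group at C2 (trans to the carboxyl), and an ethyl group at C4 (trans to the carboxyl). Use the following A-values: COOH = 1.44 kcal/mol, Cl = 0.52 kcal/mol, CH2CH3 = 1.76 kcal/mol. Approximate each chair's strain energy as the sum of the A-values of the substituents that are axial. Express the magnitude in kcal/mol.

Chair I (carboxyl axial, chloro axial, ethyl axial): E = 3.72 kcal/mol.
Chair II (carboxyl equatorial, chloro equatorial, ethyl equatorial): E = 0.00 kcal/mol.
ΔE = 3.72 − 0.00 = 3.72 kcal/mol; chair II is more stable.

3.72 kcal/mol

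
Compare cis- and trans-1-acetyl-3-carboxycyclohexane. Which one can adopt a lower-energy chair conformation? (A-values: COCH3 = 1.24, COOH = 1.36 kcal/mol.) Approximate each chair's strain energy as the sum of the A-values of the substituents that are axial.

cis

At 1,3 positions (parity same): cis → (e,e or a,a); trans → (a,e or e,a).
Best chair for cis: E = 0.00 kcal/mol; best chair for trans: E = 1.24 kcal/mol.
The cis isomer is lower by 1.24 kcal/mol.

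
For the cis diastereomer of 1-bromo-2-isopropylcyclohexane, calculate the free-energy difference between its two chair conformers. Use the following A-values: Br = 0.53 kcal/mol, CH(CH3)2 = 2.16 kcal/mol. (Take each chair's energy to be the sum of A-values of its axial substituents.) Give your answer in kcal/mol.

C1 and C2 have opposite parity, so for the cis isomer the two substituents are one axial and one equatorial in each chair.
Chair I (bromo axial, isopropyl equatorial): E = 0.53 kcal/mol.
Chair II (bromo equatorial, isopropyl axial): E = 2.16 kcal/mol.
ΔE = 2.16 − 0.53 = 1.63 kcal/mol; chair I is more stable.

1.63 kcal/mol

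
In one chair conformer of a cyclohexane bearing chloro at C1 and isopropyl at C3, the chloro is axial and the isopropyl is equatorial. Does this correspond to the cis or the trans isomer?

trans

C1 and C3 have the same parity, so their axial bonds point in the same direction.
With same-parity carbons, two substituents on the same face are both axial or both equatorial; opposite faces give one of each.
Here the groups are axial/equatorial → opposite face → trans.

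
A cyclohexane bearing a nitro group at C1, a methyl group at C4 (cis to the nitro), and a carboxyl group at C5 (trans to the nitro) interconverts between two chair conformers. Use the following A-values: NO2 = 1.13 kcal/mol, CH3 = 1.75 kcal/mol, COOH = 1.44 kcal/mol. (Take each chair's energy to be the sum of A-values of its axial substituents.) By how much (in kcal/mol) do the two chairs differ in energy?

Chair I (nitro axial, methyl equatorial, carboxyl equatorial): E = 1.13 kcal/mol.
Chair II (nitro equatorial, methyl axial, carboxyl axial): E = 3.19 kcal/mol.
ΔE = 3.19 − 1.13 = 2.06 kcal/mol; chair I is more stable.

2.06 kcal/mol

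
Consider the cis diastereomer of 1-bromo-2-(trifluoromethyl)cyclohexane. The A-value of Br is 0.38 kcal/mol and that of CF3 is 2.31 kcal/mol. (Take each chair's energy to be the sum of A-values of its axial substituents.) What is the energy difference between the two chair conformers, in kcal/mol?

C1 and C2 have opposite parity, so for the cis isomer the two substituents are one axial and one equatorial in each chair.
Chair I (bromo axial, trifluoromethyl equatorial): E = 0.38 kcal/mol.
Chair II (bromo equatorial, trifluoromethyl axial): E = 2.31 kcal/mol.
ΔE = 2.31 − 0.38 = 1.93 kcal/mol; chair I is more stable.

1.93 kcal/mol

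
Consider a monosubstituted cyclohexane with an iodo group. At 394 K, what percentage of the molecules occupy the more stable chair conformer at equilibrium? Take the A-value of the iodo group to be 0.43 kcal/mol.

63.4%

One chair has the iodo group axial (E = 0.43 kcal/mol) and the other has it equatorial (E = 0).
ΔG = 0.43 kcal/mol between the two chairs.
K = exp(ΔG/RT) with R = 1.987×10⁻³ kcal mol⁻¹ K⁻¹ and T = 394 K gives K ≈ 1.73.
Fraction in the lower-energy chair = K/(K+1) = 63.4%.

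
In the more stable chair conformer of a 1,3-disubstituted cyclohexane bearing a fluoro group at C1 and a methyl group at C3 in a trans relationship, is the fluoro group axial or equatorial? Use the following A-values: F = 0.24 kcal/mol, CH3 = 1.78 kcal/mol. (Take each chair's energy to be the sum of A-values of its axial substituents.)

axial

C1 and C3 have the same parity, so for the trans isomer the two substituents are one axial and one equatorial in each chair.
Chair I (fluoro axial, methyl equatorial): E = 0.24 kcal/mol.
Chair II (fluoro equatorial, methyl axial): E = 1.78 kcal/mol.
Chair I is the more stable (lower-energy) conformer, and in that chair the fluoro group is axial.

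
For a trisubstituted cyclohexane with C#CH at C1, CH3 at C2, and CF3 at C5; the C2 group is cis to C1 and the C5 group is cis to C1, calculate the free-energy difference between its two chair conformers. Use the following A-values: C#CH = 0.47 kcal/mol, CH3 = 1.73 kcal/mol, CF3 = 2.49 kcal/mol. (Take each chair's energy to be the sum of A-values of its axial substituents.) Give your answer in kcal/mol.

Chair I (ethynyl axial, methyl equatorial, trifluoromethyl axial): E = 2.96 kcal/mol.
Chair II (ethynyl equatorial, methyl axial, trifluoromethyl equatorial): E = 1.73 kcal/mol.
ΔE = 2.96 − 1.73 = 1.23 kcal/mol; chair II is more stable.

1.23 kcal/mol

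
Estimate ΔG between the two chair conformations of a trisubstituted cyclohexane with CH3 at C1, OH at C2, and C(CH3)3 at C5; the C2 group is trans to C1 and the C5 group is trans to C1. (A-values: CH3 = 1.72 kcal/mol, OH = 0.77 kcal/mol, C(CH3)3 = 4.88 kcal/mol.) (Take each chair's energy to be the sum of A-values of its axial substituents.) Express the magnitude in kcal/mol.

Chair I (methyl axial, hydroxyl axial, tert-butyl equatorial): E = 2.49 kcal/mol.
Chair II (methyl equatorial, hydroxyl equatorial, tert-butyl axial): E = 4.88 kcal/mol.
ΔE = 4.88 − 2.49 = 2.39 kcal/mol; chair I is more stable.

2.39 kcal/mol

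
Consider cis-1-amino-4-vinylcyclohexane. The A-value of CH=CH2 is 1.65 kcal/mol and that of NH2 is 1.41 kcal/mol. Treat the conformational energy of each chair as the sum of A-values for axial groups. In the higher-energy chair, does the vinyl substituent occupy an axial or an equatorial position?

C1 and C4 have opposite parity, so for the cis isomer the two substituents are one axial and one equatorial in each chair.
Chair I (vinyl axial, amino equatorial): E = 1.65 kcal/mol.
Chair II (vinyl equatorial, amino axial): E = 1.41 kcal/mol.
Chair I is the less stable (higher-energy) conformer, and in that chair the vinyl group is axial.

axial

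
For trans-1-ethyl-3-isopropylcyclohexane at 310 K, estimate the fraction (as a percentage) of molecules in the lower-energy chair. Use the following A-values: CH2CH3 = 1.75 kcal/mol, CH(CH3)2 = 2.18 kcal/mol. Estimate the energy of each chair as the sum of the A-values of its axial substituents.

C1 and C3 have the same parity, so for the trans isomer the two substituents are one axial and one equatorial in each chair.
Chair I (ethyl axial, isopropyl equatorial): E = 1.75 kcal/mol; chair II (ethyl equatorial, isopropyl axial): E = 2.18 kcal/mol.
ΔG = 0.43 kcal/mol between the two chairs.
K = exp(ΔG/RT) with R = 1.987×10⁻³ kcal mol⁻¹ K⁻¹ and T = 310 K gives K ≈ 2.01.
Fraction in the lower-energy chair = K/(K+1) = 66.8%.

66.8%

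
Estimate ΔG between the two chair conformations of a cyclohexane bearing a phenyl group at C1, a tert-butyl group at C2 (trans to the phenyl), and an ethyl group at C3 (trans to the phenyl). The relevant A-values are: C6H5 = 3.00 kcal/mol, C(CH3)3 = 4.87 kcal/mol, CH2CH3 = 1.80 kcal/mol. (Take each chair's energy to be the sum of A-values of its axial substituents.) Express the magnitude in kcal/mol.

Chair I (phenyl axial, tert-butyl axial, ethyl equatorial): E = 7.87 kcal/mol.
Chair II (phenyl equatorial, tert-butyl equatorial, ethyl axial): E = 1.80 kcal/mol.
ΔE = 7.87 − 1.80 = 6.07 kcal/mol; chair II is more stable.

6.07 kcal/mol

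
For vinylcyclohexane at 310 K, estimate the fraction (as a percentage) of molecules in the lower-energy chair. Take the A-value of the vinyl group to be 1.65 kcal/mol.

One chair has the vinyl group axial (E = 1.65 kcal/mol) and the other has it equatorial (E = 0).
ΔG = 1.65 kcal/mol between the two chairs.
K = exp(ΔG/RT) with R = 1.987×10⁻³ kcal mol⁻¹ K⁻¹ and T = 310 K gives K ≈ 14.6.
Fraction in the lower-energy chair = K/(K+1) = 93.6%.

93.6%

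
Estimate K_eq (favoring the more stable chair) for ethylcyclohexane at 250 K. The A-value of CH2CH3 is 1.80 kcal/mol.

K ≈ 37.5

One chair has the ethyl group axial (E = 1.80 kcal/mol) and the other has it equatorial (E = 0).
ΔG = 1.80 kcal/mol between the two chairs.
K = exp(ΔG/RT) with R = 1.987×10⁻³ kcal mol⁻¹ K⁻¹ and T = 250 K gives K ≈ 37.5.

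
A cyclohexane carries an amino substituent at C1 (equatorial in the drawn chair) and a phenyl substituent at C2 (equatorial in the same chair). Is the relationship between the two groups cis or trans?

trans

C1 and C2 have opposite parity, so their axial bonds point in opposite directions.
With opposite-parity carbons, two substituents on the same face are one axial and one equatorial; opposite faces give both axial or both equatorial.
Here the groups are equatorial/equatorial → opposite face → trans.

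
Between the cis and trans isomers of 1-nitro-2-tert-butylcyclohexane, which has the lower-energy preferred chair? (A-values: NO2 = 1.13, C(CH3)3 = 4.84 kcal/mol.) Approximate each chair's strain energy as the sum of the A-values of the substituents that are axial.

trans

At 1,2 positions (parity opposite): cis → (a,e or e,a); trans → (e,e or a,a).
Best chair for cis: E = 1.13 kcal/mol; best chair for trans: E = 0.00 kcal/mol.
The trans isomer is lower by 1.13 kcal/mol.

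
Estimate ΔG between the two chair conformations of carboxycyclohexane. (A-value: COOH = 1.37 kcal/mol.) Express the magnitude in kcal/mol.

1.37 kcal/mol

A monosubstituted cyclohexane has one chair with the carboxyl group axial (E = A = 1.37 kcal/mol) and one with it equatorial (E = 0).
ΔE = 1.37 − 0 = 1.37 kcal/mol.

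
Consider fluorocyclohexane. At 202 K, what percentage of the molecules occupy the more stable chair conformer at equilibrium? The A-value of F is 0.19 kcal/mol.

One chair has the fluoro group axial (E = 0.19 kcal/mol) and the other has it equatorial (E = 0).
ΔG = 0.19 kcal/mol between the two chairs.
K = exp(ΔG/RT) with R = 1.987×10⁻³ kcal mol⁻¹ K⁻¹ and T = 202 K gives K ≈ 1.61.
Fraction in the lower-energy chair = K/(K+1) = 61.6%.

61.6%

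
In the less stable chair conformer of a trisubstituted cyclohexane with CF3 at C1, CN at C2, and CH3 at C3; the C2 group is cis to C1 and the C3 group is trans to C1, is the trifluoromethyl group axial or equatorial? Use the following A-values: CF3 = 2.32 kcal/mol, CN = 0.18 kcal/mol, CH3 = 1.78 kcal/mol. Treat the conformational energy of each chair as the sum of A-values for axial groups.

axial

Chair I (trifluoromethyl axial, cyano equatorial, methyl equatorial): E = 2.32 kcal/mol.
Chair II (trifluoromethyl equatorial, cyano axial, methyl axial): E = 1.96 kcal/mol.
Chair I is the less stable (higher-energy) conformer, and in that chair the trifluoromethyl group is axial.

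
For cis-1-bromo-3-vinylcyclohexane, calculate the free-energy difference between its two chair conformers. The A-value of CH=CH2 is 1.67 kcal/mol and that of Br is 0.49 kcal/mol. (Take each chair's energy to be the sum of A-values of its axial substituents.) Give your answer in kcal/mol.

C1 and C3 have the same parity, so for the cis isomer the two substituents are e,e in one chair and a,a in the other.
Chair I (vinyl axial, bromo axial): E = 2.16 kcal/mol.
Chair II (vinyl equatorial, bromo equatorial): E = 0.00 kcal/mol.
ΔE = 2.16 − 0.00 = 2.16 kcal/mol; chair II is more stable.

2.16 kcal/mol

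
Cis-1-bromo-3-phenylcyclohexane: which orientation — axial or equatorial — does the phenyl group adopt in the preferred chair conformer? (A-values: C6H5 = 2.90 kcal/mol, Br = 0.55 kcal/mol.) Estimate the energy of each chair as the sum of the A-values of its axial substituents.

equatorial

C1 and C3 have the same parity, so for the cis isomer the two substituents are e,e in one chair and a,a in the other.
Chair I (phenyl axial, bromo axial): E = 3.45 kcal/mol.
Chair II (phenyl equatorial, bromo equatorial): E = 0.00 kcal/mol.
Chair II is the more stable (lower-energy) conformer, and in that chair the phenyl group is equatorial.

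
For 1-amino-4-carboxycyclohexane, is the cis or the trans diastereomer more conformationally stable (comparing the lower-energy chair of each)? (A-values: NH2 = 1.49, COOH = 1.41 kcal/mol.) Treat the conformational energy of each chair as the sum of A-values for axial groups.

At 1,4 positions (parity opposite): cis → (a,e or e,a); trans → (e,e or a,a).
Best chair for cis: E = 1.41 kcal/mol; best chair for trans: E = 0.00 kcal/mol.
The trans isomer is lower by 1.41 kcal/mol.

trans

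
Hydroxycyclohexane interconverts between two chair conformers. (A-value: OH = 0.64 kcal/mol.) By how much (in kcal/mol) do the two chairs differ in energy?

0.64 kcal/mol

A monosubstituted cyclohexane has one chair with the hydroxyl group axial (E = A = 0.64 kcal/mol) and one with it equatorial (E = 0).
ΔE = 0.64 − 0 = 0.64 kcal/mol.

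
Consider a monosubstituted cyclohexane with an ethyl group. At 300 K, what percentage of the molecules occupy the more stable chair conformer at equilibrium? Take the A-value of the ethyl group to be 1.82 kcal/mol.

One chair has the ethyl group axial (E = 1.82 kcal/mol) and the other has it equatorial (E = 0).
ΔG = 1.82 kcal/mol between the two chairs.
K = exp(ΔG/RT) with R = 1.987×10⁻³ kcal mol⁻¹ K⁻¹ and T = 300 K gives K ≈ 21.2.
Fraction in the lower-energy chair = K/(K+1) = 95.5%.

95.5%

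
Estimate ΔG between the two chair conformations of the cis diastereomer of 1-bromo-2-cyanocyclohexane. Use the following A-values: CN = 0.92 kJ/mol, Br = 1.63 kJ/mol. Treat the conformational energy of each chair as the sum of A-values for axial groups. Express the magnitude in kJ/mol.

C1 and C2 have opposite parity, so for the cis isomer the two substituents are one axial and one equatorial in each chair.
Chair I (cyano axial, bromo equatorial): E = 0.92 kJ/mol.
Chair II (cyano equatorial, bromo axial): E = 1.63 kJ/mol.
ΔE = 1.63 − 0.92 = 0.71 kJ/mol; chair I is more stable.

0.71 kJ/mol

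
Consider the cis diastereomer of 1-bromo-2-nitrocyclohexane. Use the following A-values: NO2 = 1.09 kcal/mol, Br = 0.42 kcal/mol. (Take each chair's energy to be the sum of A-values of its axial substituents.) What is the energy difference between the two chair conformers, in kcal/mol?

0.67 kcal/mol

C1 and C2 have opposite parity, so for the cis isomer the two substituents are one axial and one equatorial in each chair.
Chair I (nitro axial, bromo equatorial): E = 1.09 kcal/mol.
Chair II (nitro equatorial, bromo axial): E = 0.42 kcal/mol.
ΔE = 1.09 − 0.42 = 0.67 kcal/mol; chair II is more stable.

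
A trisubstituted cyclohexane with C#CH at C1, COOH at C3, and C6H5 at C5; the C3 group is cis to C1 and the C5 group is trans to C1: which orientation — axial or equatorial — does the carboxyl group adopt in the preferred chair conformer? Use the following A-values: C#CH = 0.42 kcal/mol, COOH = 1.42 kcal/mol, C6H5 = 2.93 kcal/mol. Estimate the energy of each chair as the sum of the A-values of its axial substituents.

axial

Chair I (ethynyl axial, carboxyl axial, phenyl equatorial): E = 1.84 kcal/mol.
Chair II (ethynyl equatorial, carboxyl equatorial, phenyl axial): E = 2.93 kcal/mol.
Chair I is the more stable (lower-energy) conformer, and in that chair the carboxyl group is axial.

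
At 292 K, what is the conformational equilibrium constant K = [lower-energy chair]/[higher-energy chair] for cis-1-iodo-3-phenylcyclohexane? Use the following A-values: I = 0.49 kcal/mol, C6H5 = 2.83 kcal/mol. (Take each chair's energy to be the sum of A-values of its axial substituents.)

C1 and C3 have the same parity, so for the cis isomer the two substituents are e,e in one chair and a,a in the other.
Chair I (iodo axial, phenyl axial): E = 3.32 kcal/mol; chair II (iodo equatorial, phenyl equatorial): E = 0.00 kcal/mol.
ΔG = 3.32 kcal/mol between the two chairs.
K = exp(ΔG/RT) with R = 1.987×10⁻³ kcal mol⁻¹ K⁻¹ and T = 292 K gives K ≈ 306.

K ≈ 306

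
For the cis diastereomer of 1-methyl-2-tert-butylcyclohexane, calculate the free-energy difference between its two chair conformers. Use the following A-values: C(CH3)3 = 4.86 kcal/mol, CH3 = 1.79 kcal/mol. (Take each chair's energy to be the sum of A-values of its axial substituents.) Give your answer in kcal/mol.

3.07 kcal/mol

C1 and C2 have opposite parity, so for the cis isomer the two substituents are one axial and one equatorial in each chair.
Chair I (tert-butyl axial, methyl equatorial): E = 4.86 kcal/mol.
Chair II (tert-butyl equatorial, methyl axial): E = 1.79 kcal/mol.
ΔE = 4.86 − 1.79 = 3.07 kcal/mol; chair II is more stable.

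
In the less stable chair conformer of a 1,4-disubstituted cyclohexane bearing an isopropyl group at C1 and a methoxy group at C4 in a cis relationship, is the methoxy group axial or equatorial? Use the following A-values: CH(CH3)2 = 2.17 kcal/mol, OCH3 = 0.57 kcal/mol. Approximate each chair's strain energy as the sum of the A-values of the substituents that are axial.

C1 and C4 have opposite parity, so for the cis isomer the two substituents are one axial and one equatorial in each chair.
Chair I (isopropyl axial, methoxy equatorial): E = 2.17 kcal/mol.
Chair II (isopropyl equatorial, methoxy axial): E = 0.57 kcal/mol.
Chair I is the less stable (higher-energy) conformer, and in that chair the methoxy group is equatorial.

equatorial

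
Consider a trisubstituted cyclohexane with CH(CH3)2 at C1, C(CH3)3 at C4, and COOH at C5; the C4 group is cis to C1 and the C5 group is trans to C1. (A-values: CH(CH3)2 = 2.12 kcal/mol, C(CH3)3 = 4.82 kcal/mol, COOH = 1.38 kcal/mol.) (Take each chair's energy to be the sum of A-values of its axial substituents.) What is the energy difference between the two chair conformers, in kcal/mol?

Chair I (isopropyl axial, tert-butyl equatorial, carboxyl equatorial): E = 2.12 kcal/mol.
Chair II (isopropyl equatorial, tert-butyl axial, carboxyl axial): E = 6.20 kcal/mol.
ΔE = 6.20 − 2.12 = 4.08 kcal/mol; chair I is more stable.

4.08 kcal/mol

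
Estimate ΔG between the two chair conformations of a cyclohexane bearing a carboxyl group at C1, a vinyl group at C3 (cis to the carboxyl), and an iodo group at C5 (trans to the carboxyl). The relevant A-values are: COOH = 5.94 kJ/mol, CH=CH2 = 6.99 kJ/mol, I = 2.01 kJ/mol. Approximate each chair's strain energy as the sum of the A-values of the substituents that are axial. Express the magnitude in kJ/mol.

10.92 kJ/mol

Chair I (carboxyl axial, vinyl axial, iodo equatorial): E = 12.93 kJ/mol.
Chair II (carboxyl equatorial, vinyl equatorial, iodo axial): E = 2.01 kJ/mol.
ΔE = 12.93 − 2.01 = 10.92 kJ/mol; chair II is more stable.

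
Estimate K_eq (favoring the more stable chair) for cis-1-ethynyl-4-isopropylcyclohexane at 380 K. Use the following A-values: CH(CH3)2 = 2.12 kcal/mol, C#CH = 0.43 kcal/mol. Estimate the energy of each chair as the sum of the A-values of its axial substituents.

C1 and C4 have opposite parity, so for the cis isomer the two substituents are one axial and one equatorial in each chair.
Chair I (isopropyl axial, ethynyl equatorial): E = 2.12 kcal/mol; chair II (isopropyl equatorial, ethynyl axial): E = 0.43 kcal/mol.
ΔG = 1.69 kcal/mol between the two chairs.
K = exp(ΔG/RT) with R = 1.987×10⁻³ kcal mol⁻¹ K⁻¹ and T = 380 K gives K ≈ 9.38.

K ≈ 9.38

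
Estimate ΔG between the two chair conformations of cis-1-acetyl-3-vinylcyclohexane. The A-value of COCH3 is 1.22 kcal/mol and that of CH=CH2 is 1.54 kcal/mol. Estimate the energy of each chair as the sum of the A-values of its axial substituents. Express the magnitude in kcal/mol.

C1 and C3 have the same parity, so for the cis isomer the two substituents are e,e in one chair and a,a in the other.
Chair I (acetyl axial, vinyl axial): E = 2.76 kcal/mol.
Chair II (acetyl equatorial, vinyl equatorial): E = 0.00 kcal/mol.
ΔE = 2.76 − 0.00 = 2.76 kcal/mol; chair II is more stable.

2.76 kcal/mol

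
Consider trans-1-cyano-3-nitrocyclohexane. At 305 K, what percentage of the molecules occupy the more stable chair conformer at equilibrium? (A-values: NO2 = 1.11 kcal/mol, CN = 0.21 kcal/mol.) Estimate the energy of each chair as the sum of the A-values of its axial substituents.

81.5%

C1 and C3 have the same parity, so for the trans isomer the two substituents are one axial and one equatorial in each chair.
Chair I (nitro axial, cyano equatorial): E = 1.11 kcal/mol; chair II (nitro equatorial, cyano axial): E = 0.21 kcal/mol.
ΔG = 0.90 kcal/mol between the two chairs.
K = exp(ΔG/RT) with R = 1.987×10⁻³ kcal mol⁻¹ K⁻¹ and T = 305 K gives K ≈ 4.42.
Fraction in the lower-energy chair = K/(K+1) = 81.5%.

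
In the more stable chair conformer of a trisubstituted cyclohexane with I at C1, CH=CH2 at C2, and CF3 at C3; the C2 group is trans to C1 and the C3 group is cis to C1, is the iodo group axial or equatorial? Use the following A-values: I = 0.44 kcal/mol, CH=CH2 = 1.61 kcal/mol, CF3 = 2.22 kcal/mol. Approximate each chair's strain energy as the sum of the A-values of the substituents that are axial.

equatorial

Chair I (iodo axial, vinyl axial, trifluoromethyl axial): E = 4.27 kcal/mol.
Chair II (iodo equatorial, vinyl equatorial, trifluoromethyl equatorial): E = 0.00 kcal/mol.
Chair II is the more stable (lower-energy) conformer, and in that chair the iodo group is equatorial.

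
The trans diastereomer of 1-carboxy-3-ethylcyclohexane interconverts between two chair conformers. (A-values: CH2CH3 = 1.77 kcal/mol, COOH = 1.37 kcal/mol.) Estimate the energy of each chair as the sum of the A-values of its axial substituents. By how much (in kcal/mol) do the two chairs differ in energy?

C1 and C3 have the same parity, so for the trans isomer the two substituents are one axial and one equatorial in each chair.
Chair I (ethyl axial, carboxyl equatorial): E = 1.77 kcal/mol.
Chair II (ethyl equatorial, carboxyl axial): E = 1.37 kcal/mol.
ΔE = 1.77 − 1.37 = 0.40 kcal/mol; chair II is more stable.

0.40 kcal/mol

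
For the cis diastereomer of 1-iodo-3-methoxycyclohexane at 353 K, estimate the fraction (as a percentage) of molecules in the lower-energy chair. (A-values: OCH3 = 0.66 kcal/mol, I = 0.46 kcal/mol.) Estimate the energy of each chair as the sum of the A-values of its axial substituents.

C1 and C3 have the same parity, so for the cis isomer the two substituents are e,e in one chair and a,a in the other.
Chair I (methoxy axial, iodo axial): E = 1.12 kcal/mol; chair II (methoxy equatorial, iodo equatorial): E = 0.00 kcal/mol.
ΔG = 1.12 kcal/mol between the two chairs.
K = exp(ΔG/RT) with R = 1.987×10⁻³ kcal mol⁻¹ K⁻¹ and T = 353 K gives K ≈ 4.94.
Fraction in the lower-energy chair = K/(K+1) = 83.2%.

83.2%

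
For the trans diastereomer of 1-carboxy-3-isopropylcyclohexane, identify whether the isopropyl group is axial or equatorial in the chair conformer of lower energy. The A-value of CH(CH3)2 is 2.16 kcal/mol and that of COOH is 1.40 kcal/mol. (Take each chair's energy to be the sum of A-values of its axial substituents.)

equatorial

C1 and C3 have the same parity, so for the trans isomer the two substituents are one axial and one equatorial in each chair.
Chair I (isopropyl axial, carboxyl equatorial): E = 2.16 kcal/mol.
Chair II (isopropyl equatorial, carboxyl axial): E = 1.40 kcal/mol.
Chair II is the more stable (lower-energy) conformer, and in that chair the isopropyl group is equatorial.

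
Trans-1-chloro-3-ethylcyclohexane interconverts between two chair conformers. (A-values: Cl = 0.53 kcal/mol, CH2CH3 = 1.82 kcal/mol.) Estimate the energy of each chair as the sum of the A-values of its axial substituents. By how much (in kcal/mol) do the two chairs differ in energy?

C1 and C3 have the same parity, so for the trans isomer the two substituents are one axial and one equatorial in each chair.
Chair I (chloro axial, ethyl equatorial): E = 0.53 kcal/mol.
Chair II (chloro equatorial, ethyl axial): E = 1.82 kcal/mol.
ΔE = 1.82 − 0.53 = 1.29 kcal/mol; chair I is more stable.

1.29 kcal/mol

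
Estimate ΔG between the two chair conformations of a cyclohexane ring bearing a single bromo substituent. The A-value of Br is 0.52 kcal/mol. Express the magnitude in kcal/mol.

A monosubstituted cyclohexane has one chair with the bromo group axial (E = A = 0.52 kcal/mol) and one with it equatorial (E = 0).
ΔE = 0.52 − 0 = 0.52 kcal/mol.

0.52 kcal/mol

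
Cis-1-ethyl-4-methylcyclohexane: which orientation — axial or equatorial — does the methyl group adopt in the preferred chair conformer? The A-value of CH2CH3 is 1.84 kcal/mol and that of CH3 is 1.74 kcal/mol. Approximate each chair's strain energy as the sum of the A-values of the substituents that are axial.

axial

C1 and C4 have opposite parity, so for the cis isomer the two substituents are one axial and one equatorial in each chair.
Chair I (ethyl axial, methyl equatorial): E = 1.84 kcal/mol.
Chair II (ethyl equatorial, methyl axial): E = 1.74 kcal/mol.
Chair II is the more stable (lower-energy) conformer, and in that chair the methyl group is axial.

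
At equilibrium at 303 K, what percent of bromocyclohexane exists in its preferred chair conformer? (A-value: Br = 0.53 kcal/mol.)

70.7%

One chair has the bromo group axial (E = 0.53 kcal/mol) and the other has it equatorial (E = 0).
ΔG = 0.53 kcal/mol between the two chairs.
K = exp(ΔG/RT) with R = 1.987×10⁻³ kcal mol⁻¹ K⁻¹ and T = 303 K gives K ≈ 2.41.
Fraction in the lower-energy chair = K/(K+1) = 70.7%.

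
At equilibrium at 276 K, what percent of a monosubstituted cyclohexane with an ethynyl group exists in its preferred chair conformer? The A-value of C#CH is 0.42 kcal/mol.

One chair has the ethynyl group axial (E = 0.42 kcal/mol) and the other has it equatorial (E = 0).
ΔG = 0.42 kcal/mol between the two chairs.
K = exp(ΔG/RT) with R = 1.987×10⁻³ kcal mol⁻¹ K⁻¹ and T = 276 K gives K ≈ 2.15.
Fraction in the lower-energy chair = K/(K+1) = 68.3%.

68.3%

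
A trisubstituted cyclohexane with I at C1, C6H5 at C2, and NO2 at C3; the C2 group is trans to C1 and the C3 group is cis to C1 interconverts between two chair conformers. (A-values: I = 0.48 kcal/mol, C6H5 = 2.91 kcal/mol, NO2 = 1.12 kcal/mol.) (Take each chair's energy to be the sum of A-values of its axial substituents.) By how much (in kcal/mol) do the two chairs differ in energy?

Chair I (iodo axial, phenyl axial, nitro axial): E = 4.51 kcal/mol.
Chair II (iodo equatorial, phenyl equatorial, nitro equatorial): E = 0.00 kcal/mol.
ΔE = 4.51 − 0.00 = 4.51 kcal/mol; chair II is more stable.

4.51 kcal/mol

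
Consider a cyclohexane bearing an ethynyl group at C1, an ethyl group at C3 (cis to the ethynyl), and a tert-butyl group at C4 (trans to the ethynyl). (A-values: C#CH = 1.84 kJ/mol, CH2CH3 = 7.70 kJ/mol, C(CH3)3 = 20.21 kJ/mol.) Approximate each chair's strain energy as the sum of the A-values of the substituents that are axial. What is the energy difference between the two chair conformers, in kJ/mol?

Chair I (ethynyl axial, ethyl axial, tert-butyl axial): E = 29.75 kJ/mol.
Chair II (ethynyl equatorial, ethyl equatorial, tert-butyl equatorial): E = 0.00 kJ/mol.
ΔE = 29.75 − 0.00 = 29.75 kJ/mol; chair II is more stable.

29.75 kJ/mol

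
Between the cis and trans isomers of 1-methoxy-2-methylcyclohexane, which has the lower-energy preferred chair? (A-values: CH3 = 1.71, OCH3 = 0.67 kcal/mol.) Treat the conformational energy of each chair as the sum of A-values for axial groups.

At 1,2 positions (parity opposite): cis → (a,e or e,a); trans → (e,e or a,a).
Best chair for cis: E = 0.67 kcal/mol; best chair for trans: E = 0.00 kcal/mol.
The trans isomer is lower by 0.67 kcal/mol.

trans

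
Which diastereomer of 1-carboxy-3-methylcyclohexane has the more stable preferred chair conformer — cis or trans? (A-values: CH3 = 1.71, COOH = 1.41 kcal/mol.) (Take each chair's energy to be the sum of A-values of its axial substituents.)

cis

At 1,3 positions (parity same): cis → (e,e or a,a); trans → (a,e or e,a).
Best chair for cis: E = 0.00 kcal/mol; best chair for trans: E = 1.41 kcal/mol.
The cis isomer is lower by 1.41 kcal/mol.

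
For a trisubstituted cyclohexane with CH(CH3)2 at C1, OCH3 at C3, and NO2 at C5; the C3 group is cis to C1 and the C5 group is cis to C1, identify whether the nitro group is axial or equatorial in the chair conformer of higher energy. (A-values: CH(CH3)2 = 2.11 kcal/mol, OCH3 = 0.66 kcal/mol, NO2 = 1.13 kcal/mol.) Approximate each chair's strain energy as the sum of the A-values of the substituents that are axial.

axial

Chair I (isopropyl axial, methoxy axial, nitro axial): E = 3.90 kcal/mol.
Chair II (isopropyl equatorial, methoxy equatorial, nitro equatorial): E = 0.00 kcal/mol.
Chair I is the less stable (higher-energy) conformer, and in that chair the nitro group is axial.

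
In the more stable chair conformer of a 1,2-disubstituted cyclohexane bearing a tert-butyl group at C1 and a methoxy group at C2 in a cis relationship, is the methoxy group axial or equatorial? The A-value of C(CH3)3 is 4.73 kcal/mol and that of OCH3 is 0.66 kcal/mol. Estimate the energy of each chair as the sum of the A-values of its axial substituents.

C1 and C2 have opposite parity, so for the cis isomer the two substituents are one axial and one equatorial in each chair.
Chair I (tert-butyl axial, methoxy equatorial): E = 4.73 kcal/mol.
Chair II (tert-butyl equatorial, methoxy axial): E = 0.66 kcal/mol.
Chair II is the more stable (lower-energy) conformer, and in that chair the methoxy group is axial.

axial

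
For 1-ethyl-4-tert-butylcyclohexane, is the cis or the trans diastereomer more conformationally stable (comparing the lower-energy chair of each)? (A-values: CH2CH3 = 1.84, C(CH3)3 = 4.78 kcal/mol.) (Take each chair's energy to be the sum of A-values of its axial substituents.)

At 1,4 positions (parity opposite): cis → (a,e or e,a); trans → (e,e or a,a).
Best chair for cis: E = 1.84 kcal/mol; best chair for trans: E = 0.00 kcal/mol.
The trans isomer is lower by 1.84 kcal/mol.

trans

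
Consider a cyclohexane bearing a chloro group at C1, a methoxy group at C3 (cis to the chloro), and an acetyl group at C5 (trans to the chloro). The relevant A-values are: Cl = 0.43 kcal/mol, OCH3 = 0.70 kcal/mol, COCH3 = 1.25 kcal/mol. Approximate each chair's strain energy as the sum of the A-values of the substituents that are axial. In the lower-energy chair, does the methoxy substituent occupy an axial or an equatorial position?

Chair I (chloro axial, methoxy axial, acetyl equatorial): E = 1.13 kcal/mol.
Chair II (chloro equatorial, methoxy equatorial, acetyl axial): E = 1.25 kcal/mol.
Chair I is the more stable (lower-energy) conformer, and in that chair the methoxy group is axial.

axial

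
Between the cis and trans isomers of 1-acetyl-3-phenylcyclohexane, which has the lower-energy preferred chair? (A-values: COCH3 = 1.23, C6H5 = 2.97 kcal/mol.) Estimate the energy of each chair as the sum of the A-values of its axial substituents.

At 1,3 positions (parity same): cis → (e,e or a,a); trans → (a,e or e,a).
Best chair for cis: E = 0.00 kcal/mol; best chair for trans: E = 1.23 kcal/mol.
The cis isomer is lower by 1.23 kcal/mol.

cis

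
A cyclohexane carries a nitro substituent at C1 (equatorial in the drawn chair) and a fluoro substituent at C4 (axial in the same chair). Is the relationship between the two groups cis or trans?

C1 and C4 have opposite parity, so their axial bonds point in opposite directions.
With opposite-parity carbons, two substituents on the same face are one axial and one equatorial; opposite faces give both axial or both equatorial.
Here the groups are equatorial/axial → same face → cis.

cis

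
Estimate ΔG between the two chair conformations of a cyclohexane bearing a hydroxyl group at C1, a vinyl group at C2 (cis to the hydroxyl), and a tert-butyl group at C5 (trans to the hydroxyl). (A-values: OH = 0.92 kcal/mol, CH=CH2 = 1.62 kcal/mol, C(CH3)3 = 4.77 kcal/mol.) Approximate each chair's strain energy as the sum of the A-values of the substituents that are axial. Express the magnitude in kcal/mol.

5.47 kcal/mol

Chair I (hydroxyl axial, vinyl equatorial, tert-butyl equatorial): E = 0.92 kcal/mol.
Chair II (hydroxyl equatorial, vinyl axial, tert-butyl axial): E = 6.39 kcal/mol.
ΔE = 6.39 − 0.92 = 5.47 kcal/mol; chair I is more stable.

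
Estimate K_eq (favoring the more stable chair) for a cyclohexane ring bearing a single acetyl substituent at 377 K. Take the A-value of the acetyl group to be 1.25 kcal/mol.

K ≈ 5.31

One chair has the acetyl group axial (E = 1.25 kcal/mol) and the other has it equatorial (E = 0).
ΔG = 1.25 kcal/mol between the two chairs.
K = exp(ΔG/RT) with R = 1.987×10⁻³ kcal mol⁻¹ K⁻¹ and T = 377 K gives K ≈ 5.31.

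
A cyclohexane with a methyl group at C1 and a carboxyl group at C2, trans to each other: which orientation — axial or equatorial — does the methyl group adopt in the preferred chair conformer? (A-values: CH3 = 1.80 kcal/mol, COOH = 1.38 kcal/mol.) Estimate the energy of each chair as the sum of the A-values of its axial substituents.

equatorial

C1 and C2 have opposite parity, so for the trans isomer the two substituents are e,e in one chair and a,a in the other.
Chair I (methyl axial, carboxyl axial): E = 3.18 kcal/mol.
Chair II (methyl equatorial, carboxyl equatorial): E = 0.00 kcal/mol.
Chair II is the more stable (lower-energy) conformer, and in that chair the methyl group is equatorial.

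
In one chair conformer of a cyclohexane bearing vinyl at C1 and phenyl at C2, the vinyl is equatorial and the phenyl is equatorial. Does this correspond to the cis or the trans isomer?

trans

C1 and C2 have opposite parity, so their axial bonds point in opposite directions.
With opposite-parity carbons, two substituents on the same face are one axial and one equatorial; opposite faces give both axial or both equatorial.
Here the groups are equatorial/equatorial → opposite face → trans.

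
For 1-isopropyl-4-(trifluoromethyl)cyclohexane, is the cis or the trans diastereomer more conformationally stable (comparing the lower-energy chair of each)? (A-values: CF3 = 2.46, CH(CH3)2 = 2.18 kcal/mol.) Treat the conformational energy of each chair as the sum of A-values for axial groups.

trans

At 1,4 positions (parity opposite): cis → (a,e or e,a); trans → (e,e or a,a).
Best chair for cis: E = 2.18 kcal/mol; best chair for trans: E = 0.00 kcal/mol.
The trans isomer is lower by 2.18 kcal/mol.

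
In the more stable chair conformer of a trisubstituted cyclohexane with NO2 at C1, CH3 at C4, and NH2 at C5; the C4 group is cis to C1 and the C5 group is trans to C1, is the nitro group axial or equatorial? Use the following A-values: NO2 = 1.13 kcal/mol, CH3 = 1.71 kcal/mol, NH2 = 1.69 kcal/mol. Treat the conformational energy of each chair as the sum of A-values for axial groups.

Chair I (nitro axial, methyl equatorial, amino equatorial): E = 1.13 kcal/mol.
Chair II (nitro equatorial, methyl axial, amino axial): E = 3.40 kcal/mol.
Chair I is the more stable (lower-energy) conformer, and in that chair the nitro group is axial.

axial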